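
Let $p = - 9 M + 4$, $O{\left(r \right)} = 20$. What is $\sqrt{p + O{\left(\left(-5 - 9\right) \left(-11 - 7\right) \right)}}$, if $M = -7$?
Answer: $\sqrt{87} \approx 9.3274$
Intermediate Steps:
$p = 67$ ($p = \left(-9\right) \left(-7\right) + 4 = 63 + 4 = 67$)
$\sqrt{p + O{\left(\left(-5 - 9\right) \left(-11 - 7\right) \right)}} = \sqrt{67 + 20} = \sqrt{87}$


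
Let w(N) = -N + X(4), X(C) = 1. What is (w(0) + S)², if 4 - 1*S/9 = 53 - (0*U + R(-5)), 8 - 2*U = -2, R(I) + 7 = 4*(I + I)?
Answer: 744769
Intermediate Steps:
R(I) = -7 + 8*I (R(I) = -7 + 4*(I + I) = -7 + 4*(2*I) = -7 + 8*I)
U = 5 (U = 4 - ½*(-2) = 4 + 1 = 5)
S = -864 (S = 36 - 9*(53 - (0*5 + (-7 + 8*(-5)))) = 36 - 9*(53 - (0 + (-7 - 40))) = 36 - 9*(53 - (0 - 47)) = 36 - 9*(53 - 1*(-47)) = 36 - 9*(53 + 47) = 36 - 9*100 = 36 - 900 = -864)
w(N) = 1 - N (w(N) = -N + 1 = 1 - N)
(w(0) + S)² = ((1 - 1*0) - 864)² = ((1 + 0) - 864)² = (1 - 864)² = (-863)² = 744769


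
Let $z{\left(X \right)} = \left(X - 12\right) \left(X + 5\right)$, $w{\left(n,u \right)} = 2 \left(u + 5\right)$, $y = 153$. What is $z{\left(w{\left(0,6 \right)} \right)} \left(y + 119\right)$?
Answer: $73440$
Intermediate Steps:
$w{\left(n,u \right)} = 10 + 2 u$ ($w{\left(n,u \right)} = 2 \left(5 + u\right) = 10 + 2 u$)
$z{\left(X \right)} = \left(-12 + X\right) \left(5 + X\right)$
$z{\left(w{\left(0,6 \right)} \right)} \left(y + 119\right) = \left(-60 + \left(10 + 2 \cdot 6\right)^{2} - 7 \left(10 + 2 \cdot 6\right)\right) \left(153 + 119\right) = \left(-60 + \left(10 + 12\right)^{2} - 7 \left(10 + 12\right)\right) 272 = \left(-60 + 22^{2} - 154\right) 272 = \left(-60 + 484 - 154\right) 272 = 270 \cdot 272 = 73440$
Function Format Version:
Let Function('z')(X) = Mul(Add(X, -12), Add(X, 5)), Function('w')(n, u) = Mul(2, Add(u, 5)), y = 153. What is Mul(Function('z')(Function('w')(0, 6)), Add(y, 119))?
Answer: 73440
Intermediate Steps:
Function('w')(n, u) = Add(10, Mul(2, u)) (Function('w')(n, u) = Mul(2, Add(5, u)) = Add(10, Mul(2, u)))
Function('z')(X) = Mul(Add(-12, X), Add(5, X))
Mul(Function('z')(Function('w')(0, 6)), Add(y, 119)) = Mul(Add(-60, Pow(Add(10, Mul(2, 6)), 2), Mul(-7, Add(10, Mul(2, 6)))), Add(153, 119)) = Mul(Add(-60, Pow(Add(10, 12), 2), Mul(-7, Add(10, 12))), 272) = Mul(Add(-60, Pow(22, 2), Mul(-7, 22)), 272) = Mul(Add(-60, 484, -154), 272) = Mul(270, 272) = 73440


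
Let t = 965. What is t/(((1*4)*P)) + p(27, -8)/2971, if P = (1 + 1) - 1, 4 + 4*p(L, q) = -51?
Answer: 716740/2971 ≈ 241.25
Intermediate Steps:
p(L, q) = -55/4 (p(L, q) = -1 + (1/4)*(-51) = -1 - 51/4 = -55/4)
P = 1 (P = 2 - 1 = 1)
t/(((1*4)*P)) + p(27, -8)/2971 = 965/(((1*4)*1)) - 55/4/2971 = 965/((4*1)) - 55/4*1/2971 = 965/4 - 55/11884 = 716740/2971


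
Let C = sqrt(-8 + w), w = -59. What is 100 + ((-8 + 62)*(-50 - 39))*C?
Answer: 100 - 4806*I*sqrt(67) ≈ 100.0 - 39339.0*I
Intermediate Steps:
C = I*sqrt(67) (C = sqrt(-8 - 59) = sqrt(-67) = I*sqrt(67) ≈ 8.1853*I)
100 + ((-8 + 62)*(-50 - 39))*C = 100 + ((-8 + 62)*(-50 - 39))*(I*sqrt(67)) = 100 + (54*(-89))*(I*sqrt(67)) = 100 - 4806*I*sqrt(67)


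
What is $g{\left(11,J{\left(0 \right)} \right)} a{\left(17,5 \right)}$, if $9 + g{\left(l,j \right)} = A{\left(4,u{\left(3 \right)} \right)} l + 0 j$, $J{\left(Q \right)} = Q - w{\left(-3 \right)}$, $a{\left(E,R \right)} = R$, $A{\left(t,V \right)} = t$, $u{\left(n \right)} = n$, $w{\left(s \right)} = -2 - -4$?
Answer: $175$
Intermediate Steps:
$w{\left(s \right)} = 2$ ($w{\left(s \right)} = -2 + 4 = 2$)
$J{\left(Q \right)} = -2 + Q$ ($J{\left(Q \right)} = Q - 2 = -2 + Q$)
$g{\left(l,j \right)} = -9 + 4 l$ ($g{\left(l,j \right)} = -9 + \left(4 l + 0 j\right) = -9 + \left(4 l + 0\right) = -9 + 4 l$)
$g{\left(11,J{\left(0 \right)} \right)} a{\left(17,5 \right)} = \left(-9 + 4 \cdot 11\right) 5 = \left(-9 + 44\right) 5 = 35 \cdot 5 = 175$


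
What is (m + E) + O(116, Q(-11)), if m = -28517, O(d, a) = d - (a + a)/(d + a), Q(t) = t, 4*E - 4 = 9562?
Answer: -5461951/210 ≈ -26009.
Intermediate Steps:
E = 4783/2 (E = 1 + (¼)*9562 = 1 + 4781/2 = 4783/2 ≈ 2391.5)
O(d, a) = d - 2*a/(a + d)
(m + E) + O(116, Q(-11)) = (-28517 + 4783/2) + (116² - 2*(-11) - 11*116)/(-11 + 116) = -52251/2 + (13456 + 22 - 1276)/105 = -52251/2 + (1/105)*12202 = -52251/2 + 12202/105 = -5461951/210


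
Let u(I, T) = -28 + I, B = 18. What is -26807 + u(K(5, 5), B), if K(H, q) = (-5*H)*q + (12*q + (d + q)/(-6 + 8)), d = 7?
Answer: -26894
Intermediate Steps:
K(H, q) = 7/2 + 25*q/2 - 5*H*q (K(H, q) = (-5*H)*q + (12*q + (7 + q)/(-6 + 8)) = -5*H*q + (12*q + (7 + q)/2) = -5*H*q + (12*q + (7 + q)*(1/2)) = -5*H*q + (12*q + (7/2 + q/2)) = -5*H*q + (7/2 + 25*q/2) = 7/2 + 25*q/2 - 5*H*q)
-26807 + u(K(5, 5), B) = -26807 + (-28 + (7/2 + (25/2)*5 - 5*5*5)) = -26807 + (-28 + (7/2 + 125/2 - 125)) = -26807 + (-28 - 59) = -26807 - 87 = -26894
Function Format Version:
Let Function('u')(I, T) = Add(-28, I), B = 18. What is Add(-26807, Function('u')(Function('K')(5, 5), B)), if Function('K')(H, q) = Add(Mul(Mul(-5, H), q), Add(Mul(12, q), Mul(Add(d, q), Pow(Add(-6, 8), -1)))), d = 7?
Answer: -26894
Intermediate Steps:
Function('K')(H, q) = Add(Rational(7, 2), Mul(Rational(25, 2), q), Mul(-5, H, q)) (Function('K')(H, q) = Add(Mul(Mul(-5, H), q), Add(Mul(12, q), Mul(Add(7, q), Pow(Add(-6, 8), -1)))) = Add(Mul(-5, H, q), Add(Mul(12, q), Mul(Add(7, q), Pow(2, -1)))) = Add(Mul(-5, H, q), Add(Mul(12, q), Mul(Add(7, q), Rational(1, 2)))) = Add(Mul(-5, H, q), Add(Mul(12, q), Add(Rational(7, 2), Mul(Rational(1, 2), q)))) = Add(Mul(-5, H, q), Add(Rational(7, 2), Mul(Rational(25, 2), q))) = Add(Rational(7, 2), Mul(Rational(25, 2), q), Mul(-5, H, q)))
Add(-26807, Function('u')(Function('K')(5, 5), B)) = Add(-26807, Add(-28, Add(Rational(7, 2), Mul(Rational(25, 2), 5), Mul(-5, 5, 5)))) = Add(-26807, Add(-28, Add(Rational(7, 2), Rational(125, 2), -125))) = Add(-26807, Add(-28, -59)) = Add(-26807, -87) = -26894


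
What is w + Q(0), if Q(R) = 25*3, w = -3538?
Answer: -3463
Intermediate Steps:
Q(R) = 75
w + Q(0) = -3538 + 75 = -3463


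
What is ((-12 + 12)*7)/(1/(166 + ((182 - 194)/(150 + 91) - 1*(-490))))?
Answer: 0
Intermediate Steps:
((-12 + 12)*7)/(1/(166 + ((182 - 194)/(150 + 91) - 1*(-490)))) = (0*7)/(1/(166 + (-12/241 + 490))) = 0/(1/(166 + (-12*1/241 + 490))) = 0/(1/(166 + (-12/241 + 490))) = 0/(1/(166 + 118078/241)) = 0/(1/(158084/241)) = 0/(241/158084) = 0*(158084/241) = 0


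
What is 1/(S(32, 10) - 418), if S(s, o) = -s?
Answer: -1/450 ≈ -0.0022222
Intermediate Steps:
1/(S(32, 10) - 418) = 1/(-1*32 - 418) = 1/(-32 - 418) = 1/(-450) = -1/450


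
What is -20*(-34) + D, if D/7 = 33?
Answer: 911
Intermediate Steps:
D = 231 (D = 7*33 = 231)
-20*(-34) + D = -20*(-34) + 231 = 680 + 231 = 911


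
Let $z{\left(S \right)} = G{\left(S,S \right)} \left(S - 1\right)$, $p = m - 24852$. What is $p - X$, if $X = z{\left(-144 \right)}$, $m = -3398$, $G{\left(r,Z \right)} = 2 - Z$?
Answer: $-7080$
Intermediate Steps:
$p = -28250$ ($p = -3398 - 24852 = -28250$)
$z{\left(S \right)} = \left(-1 + S\right) \left(2 - S\right)$ ($z{\left(S \right)} = \left(2 - S\right) \left(S - 1\right) = \left(2 - S\right) \left(-1 + S\right) = \left(-1 + S\right) \left(2 - S\right)$)
$X = -21170$ ($X = - \left(-1 - 144\right) \left(-2 - 144\right) = \left(-1\right) \left(-145\right) \left(-146\right) = -21170$)
$p - X = -28250 - -21170 = -28250 + 21170 = -7080$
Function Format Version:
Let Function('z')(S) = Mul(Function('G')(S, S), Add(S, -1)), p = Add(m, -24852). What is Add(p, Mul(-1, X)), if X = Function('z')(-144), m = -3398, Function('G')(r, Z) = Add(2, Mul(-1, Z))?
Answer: -7080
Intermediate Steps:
p = -28250 (p = Add(-3398, -24852) = -28250)
Function('z')(S) = Mul(Add(-1, S), Add(2, Mul(-1, S))) (Function('z')(S) = Mul(Add(2, Mul(-1, S)), Add(S, -1)) = Mul(Add(2, Mul(-1, S)), Add(-1, S)) = Mul(Add(-1, S), Add(2, Mul(-1, S))))
X = -21170 (X = Mul(-1, Add(-1, -144), Add(-2, -144)) = Mul(-1, -145, -146) = -21170)
Add(p, Mul(-1, X)) = Add(-28250, Mul(-1, -21170)) = Add(-28250, 21170) = -7080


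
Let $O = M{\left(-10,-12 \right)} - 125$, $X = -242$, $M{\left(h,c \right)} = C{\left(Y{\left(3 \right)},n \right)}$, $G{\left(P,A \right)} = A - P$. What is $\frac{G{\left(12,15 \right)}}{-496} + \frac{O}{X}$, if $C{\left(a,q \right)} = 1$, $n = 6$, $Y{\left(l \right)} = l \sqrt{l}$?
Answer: $\frac{30389}{60016} \approx 0.50635$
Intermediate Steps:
$Y{\left(l \right)} = l^{\frac{3}{2}}$
$M{\left(h,c \right)} = 1$
$O = -124$ ($O = 1 - 125 = -124$)
$\frac{G{\left(12,15 \right)}}{-496} + \frac{O}{X} = \frac{15 - 12}{-496} - \frac{124}{-242} = \left(15 - 12\right) \left(- \frac{1}{496}\right) - - \frac{62}{121} = 3 \left(- \frac{1}{496}\right) + \frac{62}{121} = - \frac{3}{496} + \frac{62}{121} = \frac{30389}{60016}$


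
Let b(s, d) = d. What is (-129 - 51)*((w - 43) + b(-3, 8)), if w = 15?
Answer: 3600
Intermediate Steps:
(-129 - 51)*((w - 43) + b(-3, 8)) = (-129 - 51)*((15 - 43) + 8) = -180*(-28 + 8) = -180*(-20) = 3600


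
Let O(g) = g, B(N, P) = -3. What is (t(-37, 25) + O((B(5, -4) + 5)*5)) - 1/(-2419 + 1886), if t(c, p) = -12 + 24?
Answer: 11727/533 ≈ 22.002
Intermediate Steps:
t(c, p) = 12
(t(-37, 25) + O((B(5, -4) + 5)*5)) - 1/(-2419 + 1886) = (12 + (-3 + 5)*5) - 1/(-2419 + 1886) = (12 + 2*5) - 1/(-533) = (12 + 10) - 1*(-1/533) = 22 + 1/533 = 11727/533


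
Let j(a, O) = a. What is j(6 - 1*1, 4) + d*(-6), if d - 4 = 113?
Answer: -697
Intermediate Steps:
d = 117 (d = 4 + 113 = 117)
j(6 - 1*1, 4) + d*(-6) = (6 - 1*1) + 117*(-6) = (6 - 1) - 702 = 5 - 702 = -697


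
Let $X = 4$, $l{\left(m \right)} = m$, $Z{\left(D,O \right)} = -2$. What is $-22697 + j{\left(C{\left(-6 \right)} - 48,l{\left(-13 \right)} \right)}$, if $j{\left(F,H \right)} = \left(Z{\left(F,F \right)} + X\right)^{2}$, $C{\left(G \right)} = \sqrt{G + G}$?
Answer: $-22693$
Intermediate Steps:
$C{\left(G \right)} = \sqrt{2} \sqrt{G}$ ($C{\left(G \right)} = \sqrt{2 G} = \sqrt{2} \sqrt{G}$)
$j{\left(F,H \right)} = 4$ ($j{\left(F,H \right)} = \left(-2 + 4\right)^{2} = 2^{2} = 4$)
$-22697 + j{\left(C{\left(-6 \right)} - 48,l{\left(-13 \right)} \right)} = -22697 + 4 = -22693$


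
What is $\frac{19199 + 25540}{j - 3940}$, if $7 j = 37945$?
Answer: $\frac{104391}{3455} \approx 30.214$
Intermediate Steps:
$j = \frac{37945}{7}$ ($j = \frac{1}{7} \cdot 37945 = \frac{37945}{7} \approx 5420.7$)
$\frac{19199 + 25540}{j - 3940} = \frac{19199 + 25540}{\frac{37945}{7} - 3940} = \frac{44739}{\frac{10365}{7}} = 44739 \cdot \frac{7}{10365} = \frac{104391}{3455}$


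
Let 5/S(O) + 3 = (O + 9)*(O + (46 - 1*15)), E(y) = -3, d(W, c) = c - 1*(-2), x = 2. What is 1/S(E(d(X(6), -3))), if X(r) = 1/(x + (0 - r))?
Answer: 33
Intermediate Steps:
X(r) = 1/(2 - r) (X(r) = 1/(2 + (0 - r)) = 1/(2 - r))
d(W, c) = 2 + c (d(W, c) = c + 2 = 2 + c)
S(O) = 5/(-3 + (9 + O)*(31 + O)) (S(O) = 5/(-3 + (O + 9)*(O + (46 - 1*15))) = 5/(-3 + (9 + O)*(O + (46 - 15))) = 5/(-3 + (9 + O)*(O + 31)) = 5/(-3 + (9 + O)*(31 + O)))
1/S(E(d(X(6), -3))) = 1/(5/(276 + (-3)² + 40*(-3))) = 1/(5/(276 + 9 - 120)) = 1/(5/165) = 1/(5*(1/165)) = 1/(1/33) = 33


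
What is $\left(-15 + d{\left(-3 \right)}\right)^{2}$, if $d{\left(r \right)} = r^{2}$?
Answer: $36$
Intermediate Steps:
$\left(-15 + d{\left(-3 \right)}\right)^{2} = \left(-15 + \left(-3\right)^{2}\right)^{2} = \left(-15 + 9\right)^{2} = \left(-6\right)^{2} = 36$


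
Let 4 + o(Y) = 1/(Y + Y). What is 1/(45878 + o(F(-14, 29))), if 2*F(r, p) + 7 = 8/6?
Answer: 17/779855 ≈ 2.1799e-5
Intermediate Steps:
F(r, p) = -17/6 (F(r, p) = -7/2 + (8/6)/2 = -7/2 + (8*(1/6))/2 = -7/2 + (1/2)*(4/3) = -7/2 + 2/3 = -17/6)
o(Y) = -4 + 1/(2*Y) (o(Y) = -4 + 1/(Y + Y) = -4 + 1/(2*Y))
1/(45878 + o(F(-14, 29))) = 1/(45878 + (-4 + 1/(2*(-17/6)))) = 1/(45878 + (-4 + (1/2)*(-6/17))) = 1/(45878 + (-4 - 3/17)) = 1/(45878 - 71/17) = 1/(779855/17) = 17/779855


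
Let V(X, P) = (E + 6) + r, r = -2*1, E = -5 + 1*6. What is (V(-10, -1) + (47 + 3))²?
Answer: 3025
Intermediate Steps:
E = 1 (E = -5 + 6 = 1)
r = -2
V(X, P) = 5 (V(X, P) = (1 + 6) - 2 = 7 - 2 = 5)
(V(-10, -1) + (47 + 3))² = (5 + (47 + 3))² = (5 + 50)² = 55² = 3025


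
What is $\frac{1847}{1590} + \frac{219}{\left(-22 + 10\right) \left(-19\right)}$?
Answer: $\frac{128221}{60420} \approx 2.1222$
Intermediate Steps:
$\frac{1847}{1590} + \frac{219}{\left(-22 + 10\right) \left(-19\right)} = 1847 \cdot \frac{1}{1590} + \frac{219}{\left(-12\right) \left(-19\right)} = \frac{1847}{1590} + \frac{219}{228} = \frac{1847}{1590} + 219 \cdot \frac{1}{228} = \frac{1847}{1590} + \frac{73}{76} = \frac{128221}{60420}$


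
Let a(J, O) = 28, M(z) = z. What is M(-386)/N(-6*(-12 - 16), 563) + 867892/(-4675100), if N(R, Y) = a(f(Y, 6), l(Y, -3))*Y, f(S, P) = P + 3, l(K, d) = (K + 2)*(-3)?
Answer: -1935754761/9212284550 ≈ -0.21013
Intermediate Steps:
l(K, d) = -6 - 3*K (l(K, d) = (2 + K)*(-3) = -6 - 3*K)
f(S, P) = 3 + P
N(R, Y) = 28*Y
M(-386)/N(-6*(-12 - 16), 563) + 867892/(-4675100) = -386/(28*563) + 867892/(-4675100) = -386/15764 + 867892*(-1/4675100) = -386*1/15764 - 216973/1168775 = -193/7882 - 216973/1168775 = -1935754761/9212284550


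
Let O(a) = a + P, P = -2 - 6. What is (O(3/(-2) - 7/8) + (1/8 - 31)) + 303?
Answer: 1047/4 ≈ 261.75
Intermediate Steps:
P = -8
O(a) = -8 + a (O(a) = a - 8 = -8 + a)
(O(3/(-2) - 7/8) + (1/8 - 31)) + 303 = ((-8 + (3/(-2) - 7/8)) + (1/8 - 31)) + 303 = ((-8 + (3*(-1/2) - 7*1/8)) + (1/8 - 31)) + 303 = ((-8 + (-3/2 - 7/8)) - 247/8) + 303 = ((-8 - 19/8) - 247/8) + 303 = (-83/8 - 247/8) + 303 = -165/4 + 303 = 1047/4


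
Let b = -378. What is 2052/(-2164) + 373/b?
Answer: -395707/204498 ≈ -1.9350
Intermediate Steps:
2052/(-2164) + 373/b = 2052/(-2164) + 373/(-378) = 2052*(-1/2164) + 373*(-1/378) = -513/541 - 373/378 = -395707/204498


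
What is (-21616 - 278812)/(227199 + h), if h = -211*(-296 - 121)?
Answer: -150214/157593 ≈ -0.95318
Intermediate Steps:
h = 87987 (h = -211*(-417) = 87987)
(-21616 - 278812)/(227199 + h) = (-21616 - 278812)/(227199 + 87987) = -300428/315186 = -300428*1/315186 = -150214/157593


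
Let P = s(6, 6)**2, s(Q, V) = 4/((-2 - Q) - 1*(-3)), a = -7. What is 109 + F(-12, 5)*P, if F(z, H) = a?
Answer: 2613/25 ≈ 104.52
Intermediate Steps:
F(z, H) = -7
s(Q, V) = 4/(1 - Q) (s(Q, V) = 4/((-2 - Q) + 3) = 4/(1 - Q))
P = 16/25 (P = (-4/(-1 + 6))**2 = (-4/5)**2 = 16/25 ≈ 0.64000)
109 + F(-12, 5)*P = 109 - 7*16/25 = 109 - 112/25 = 2613/25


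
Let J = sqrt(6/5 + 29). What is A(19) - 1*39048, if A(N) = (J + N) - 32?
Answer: -39061 + sqrt(755)/5 ≈ -39056.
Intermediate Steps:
J = sqrt(755)/5 (J = sqrt(6*(1/5) + 29) = sqrt(6/5 + 29) = sqrt(151/5) = sqrt(755)/5 ≈ 5.4955)
A(N) = -32 + N + sqrt(755)/5 (A(N) = (sqrt(755)/5 + N) - 32 = (N + sqrt(755)/5) - 32 = -32 + N + sqrt(755)/5)
A(19) - 1*39048 = (-32 + 19 + sqrt(755)/5) - 1*39048 = (-13 + sqrt(755)/5) - 39048 = -39061 + sqrt(755)/5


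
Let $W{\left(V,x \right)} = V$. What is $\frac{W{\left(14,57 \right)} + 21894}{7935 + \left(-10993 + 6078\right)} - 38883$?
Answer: $- \frac{29351188}{755} \approx -38876.0$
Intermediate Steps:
$\frac{W{\left(14,57 \right)} + 21894}{7935 + \left(-10993 + 6078\right)} - 38883 = \frac{14 + 21894}{7935 + \left(-10993 + 6078\right)} - 38883 = \frac{21908}{7935 - 4915} - 38883 = \frac{21908}{3020} - 38883 = 21908 \cdot \frac{1}{3020} - 38883 = \frac{5477}{755} - 38883 = - \frac{29351188}{755}$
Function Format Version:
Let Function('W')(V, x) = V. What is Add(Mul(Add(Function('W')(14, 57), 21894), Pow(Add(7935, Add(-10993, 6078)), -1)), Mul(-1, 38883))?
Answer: Rational(-29351188, 755) ≈ -38876.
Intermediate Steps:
Add(Mul(Add(Function('W')(14, 57), 21894), Pow(Add(7935, Add(-10993, 6078)), -1)), Mul(-1, 38883)) = Add(Mul(Add(14, 21894), Pow(Add(7935, Add(-10993, 6078)), -1)), Mul(-1, 38883)) = Add(Mul(21908, Pow(Add(7935, -4915), -1)), -38883) = Add(Mul(21908, Pow(3020, -1)), -38883) = Add(Mul(21908, Rational(1, 3020)), -38883) = Add(Rational(5477, 755), -38883) = Rational(-29351188, 755)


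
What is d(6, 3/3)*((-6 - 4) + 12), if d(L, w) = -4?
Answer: -8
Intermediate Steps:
d(6, 3/3)*((-6 - 4) + 12) = -4*((-6 - 4) + 12) = -4*(-10 + 12) = -4*2 = -8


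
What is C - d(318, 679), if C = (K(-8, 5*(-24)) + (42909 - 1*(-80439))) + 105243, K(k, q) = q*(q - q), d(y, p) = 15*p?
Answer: 218406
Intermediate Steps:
K(k, q) = 0 (K(k, q) = q*0 = 0)
C = 228591 (C = (0 + (42909 - 1*(-80439))) + 105243 = (0 + (42909 + 80439)) + 105243 = (0 + 123348) + 105243 = 123348 + 105243 = 228591)
C - d(318, 679) = 228591 - 15*679 = 228591 - 1*10185 = 228591 - 10185 = 218406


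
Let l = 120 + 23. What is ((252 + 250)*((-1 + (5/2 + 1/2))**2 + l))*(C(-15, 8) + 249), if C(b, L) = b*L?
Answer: 9519426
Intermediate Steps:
l = 143
C(b, L) = L*b
((252 + 250)*((-1 + (5/2 + 1/2))**2 + l))*(C(-15, 8) + 249) = ((252 + 250)*((-1 + (5/2 + 1/2))**2 + 143))*(8*(-15) + 249) = (502*((-1 + (5*(1/2) + 1*(1/2)))**2 + 143))*(-120 + 249) = (502*((-1 + (5/2 + 1/2))**2 + 143))*129 = (502*((-1 + 3)**2 + 143))*129 = (502*(2**2 + 143))*129 = (502*(4 + 143))*129 = (502*147)*129 = 73794*129 = 9519426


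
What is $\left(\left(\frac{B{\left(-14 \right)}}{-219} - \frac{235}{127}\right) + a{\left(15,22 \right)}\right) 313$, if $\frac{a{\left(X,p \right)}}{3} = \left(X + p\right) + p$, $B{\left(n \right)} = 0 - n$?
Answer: $\frac{1524202954}{27813} \approx 54802.0$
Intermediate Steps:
$B{\left(n \right)} = - n$
$a{\left(X,p \right)} = 3 X + 6 p$ ($a{\left(X,p \right)} = 3 \left(\left(X + p\right) + p\right) = 3 \left(X + 2 p\right) = 3 X + 6 p$)
$\left(\left(\frac{B{\left(-14 \right)}}{-219} - \frac{235}{127}\right) + a{\left(15,22 \right)}\right) 313 = \left(\left(\frac{\left(-1\right) \left(-14\right)}{-219} - \frac{235}{127}\right) + \left(3 \cdot 15 + 6 \cdot 22\right)\right) 313 = \left(\left(14 \left(- \frac{1}{219}\right) - \frac{235}{127}\right) + \left(45 + 132\right)\right) 313 = \left(\left(- \frac{14}{219} - \frac{235}{127}\right) + 177\right) 313 = \left(- \frac{53243}{27813} + 177\right) 313 = \frac{4869658}{27813} \cdot 313 = \frac{1524202954}{27813}$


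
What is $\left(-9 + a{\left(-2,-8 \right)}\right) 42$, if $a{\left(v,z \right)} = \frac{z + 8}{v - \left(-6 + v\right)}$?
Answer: $-378$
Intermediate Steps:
$a{\left(v,z \right)} = \frac{4}{3} + \frac{z}{6}$ ($a{\left(v,z \right)} = \frac{8 + z}{6} = \left(8 + z\right) \frac{1}{6} = \frac{4}{3} + \frac{z}{6}$)
$\left(-9 + a{\left(-2,-8 \right)}\right) 42 = \left(-9 + \left(\frac{4}{3} + \frac{1}{6} \left(-8\right)\right)\right) 42 = \left(-9 + \left(\frac{4}{3} - \frac{4}{3}\right)\right) 42 = \left(-9 + 0\right) 42 = \left(-9\right) 42 = -378$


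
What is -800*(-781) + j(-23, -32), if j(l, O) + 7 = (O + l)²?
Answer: 627818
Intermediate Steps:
j(l, O) = -7 + (O + l)²
-800*(-781) + j(-23, -32) = -800*(-781) + (-7 + (-32 - 23)²) = 624800 + (-7 + (-55)²) = 624800 + (-7 + 3025) = 624800 + 3018 = 627818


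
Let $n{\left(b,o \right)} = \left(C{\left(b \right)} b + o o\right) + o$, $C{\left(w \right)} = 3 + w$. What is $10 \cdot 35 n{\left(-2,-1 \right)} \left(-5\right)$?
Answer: $3500$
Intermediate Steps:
$n{\left(b,o \right)} = o + o^{2} + b \left(3 + b\right)$ ($n{\left(b,o \right)} = \left(\left(3 + b\right) b + o o\right) + o = \left(b \left(3 + b\right) + o^{2}\right) + o = \left(o^{2} + b \left(3 + b\right)\right) + o = o + o^{2} + b \left(3 + b\right)$)
$10 \cdot 35 n{\left(-2,-1 \right)} \left(-5\right) = 10 \cdot 35 \left(-1 + \left(-1\right)^{2} - 2 \left(3 - 2\right)\right) \left(-5\right) = 350 \left(-1 + 1 - 2\right) \left(-5\right) = 350 \left(\left(-2\right) \left(-5\right)\right) = 350 \cdot 10 = 3500$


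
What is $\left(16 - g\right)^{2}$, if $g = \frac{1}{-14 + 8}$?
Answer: $\frac{9409}{36} \approx 261.36$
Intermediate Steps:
$g = - \frac{1}{6}$ ($g = \frac{1}{-6} = - \frac{1}{6} \approx -0.16667$)
$\left(16 - g\right)^{2} = \left(16 - - \frac{1}{6}\right)^{2} = \left(16 + \frac{1}{6}\right)^{2} = \left(\frac{97}{6}\right)^{2} = \frac{9409}{36}$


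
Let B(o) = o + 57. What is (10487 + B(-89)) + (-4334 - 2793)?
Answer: 3328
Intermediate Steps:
B(o) = 57 + o
(10487 + B(-89)) + (-4334 - 2793) = (10487 + (57 - 89)) + (-4334 - 2793) = (10487 - 32) - 7127 = 10455 - 7127 = 3328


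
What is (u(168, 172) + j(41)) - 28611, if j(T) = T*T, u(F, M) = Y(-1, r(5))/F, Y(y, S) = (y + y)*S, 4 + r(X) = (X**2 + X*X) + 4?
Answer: -1131085/42 ≈ -26931.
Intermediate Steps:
r(X) = 2*X**2 (r(X) = -4 + ((X**2 + X*X) + 4) = -4 + ((X**2 + X**2) + 4) = -4 + (2*X**2 + 4) = -4 + (4 + 2*X**2) = 2*X**2)
Y(y, S) = 2*S*y (Y(y, S) = (2*y)*S = 2*S*y)
u(F, M) = -100/F (u(F, M) = (2*(2*5**2)*(-1))/F = (2*(2*25)*(-1))/F = (2*50*(-1))/F = -100/F)
j(T) = T**2
(u(168, 172) + j(41)) - 28611 = (-100/168 + 41**2) - 28611 = (-100*1/168 + 1681) - 28611 = (-25/42 + 1681) - 28611 = 70577/42 - 28611 = -1131085/42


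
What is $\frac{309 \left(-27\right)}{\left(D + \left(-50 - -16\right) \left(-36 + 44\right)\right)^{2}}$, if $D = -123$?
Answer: $- \frac{8343}{156025} \approx -0.053472$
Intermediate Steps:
$\frac{309 \left(-27\right)}{\left(D + \left(-50 - -16\right) \left(-36 + 44\right)\right)^{2}} = \frac{309 \left(-27\right)}{\left(-123 + \left(-50 - -16\right) \left(-36 + 44\right)\right)^{2}} = - \frac{8343}{\left(-123 + \left(-50 + 16\right) 8\right)^{2}} = - \frac{8343}{\left(-123 - 272\right)^{2}} = - \frac{8343}{\left(-395\right)^{2}} = - \frac{8343}{156025}$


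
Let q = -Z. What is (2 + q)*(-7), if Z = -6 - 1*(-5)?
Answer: -21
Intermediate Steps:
Z = -1 (Z = -6 + 5 = -1)
q = 1 (q = -1*(-1) = 1)
(2 + q)*(-7) = (2 + 1)*(-7) = 3*(-7) = -21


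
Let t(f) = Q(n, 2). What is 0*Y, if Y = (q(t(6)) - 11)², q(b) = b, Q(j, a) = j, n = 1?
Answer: 0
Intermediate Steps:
t(f) = 1
Y = 100 (Y = (1 - 11)² = (-10)² = 100)
0*Y = 0*100 = 0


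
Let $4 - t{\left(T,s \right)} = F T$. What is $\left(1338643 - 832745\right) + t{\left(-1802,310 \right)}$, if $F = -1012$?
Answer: $-1317722$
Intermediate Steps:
$t{\left(T,s \right)} = 4 + 1012 T$ ($t{\left(T,s \right)} = 4 - - 1012 T = 4 + 1012 T$)
$\left(1338643 - 832745\right) + t{\left(-1802,310 \right)} = \left(1338643 - 832745\right) + \left(4 + 1012 \left(-1802\right)\right) = 505898 + \left(4 - 1823624\right) = 505898 - 1823620 = -1317722$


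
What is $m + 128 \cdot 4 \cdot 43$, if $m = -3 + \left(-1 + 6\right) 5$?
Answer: $22038$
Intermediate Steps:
$m = 22$ ($m = -3 + 5 \cdot 5 = -3 + 25 = 22$)
$m + 128 \cdot 4 \cdot 43 = 22 + 128 \cdot 4 \cdot 43 = 22 + 128 \cdot 172 = 22 + 22016 = 22038$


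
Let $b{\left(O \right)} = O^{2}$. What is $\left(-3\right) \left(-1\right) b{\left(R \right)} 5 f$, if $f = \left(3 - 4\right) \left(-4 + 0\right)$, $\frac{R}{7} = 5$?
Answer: $73500$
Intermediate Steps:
$R = 35$ ($R = 7 \cdot 5 = 35$)
$f = 4$ ($f = \left(-1\right) \left(-4\right) = 4$)
$\left(-3\right) \left(-1\right) b{\left(R \right)} 5 f = \left(-3\right) \left(-1\right) 35^{2} \cdot 5 \cdot 4 = 3 \cdot 1225 \cdot 5 \cdot 4 = 3 \cdot 6125 \cdot 4 = 18375 \cdot 4 = 73500$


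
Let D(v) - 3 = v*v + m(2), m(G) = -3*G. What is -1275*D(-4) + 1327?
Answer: -15248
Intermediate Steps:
D(v) = -3 + v² (D(v) = 3 + (v*v - 3*2) = 3 + (v² - 6) = 3 + (-6 + v²) = -3 + v²)
-1275*D(-4) + 1327 = -1275*(-3 + (-4)²) + 1327 = -1275*(-3 + 16) + 1327 = -1275*13 + 1327 = -16575 + 1327 = -15248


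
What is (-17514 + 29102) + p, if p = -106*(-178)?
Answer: 30456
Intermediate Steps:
p = 18868
(-17514 + 29102) + p = (-17514 + 29102) + 18868 = 11588 + 18868 = 30456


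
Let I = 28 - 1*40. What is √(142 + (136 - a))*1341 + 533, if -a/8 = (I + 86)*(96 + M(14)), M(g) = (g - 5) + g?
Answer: 533 + 1341*√70726 ≈ 3.5716e+5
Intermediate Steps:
M(g) = -5 + 2*g (M(g) = (-5 + g) + g = -5 + 2*g)
I = -12 (I = 28 - 40 = -12)
a = -70448 (a = -8*(-12 + 86)*(96 + (-5 + 2*14)) = -592*(96 + (-5 + 28)) = -592*(96 + 23) = -592*119 = -8*8806 = -70448)
√(142 + (136 - a))*1341 + 533 = √(142 + (136 - 1*(-70448)))*1341 + 533 = √(142 + (136 + 70448))*1341 + 533 = √(142 + 70584)*1341 + 533 = √70726*1341 + 533 = 1341*√70726 + 533 = 533 + 1341*√70726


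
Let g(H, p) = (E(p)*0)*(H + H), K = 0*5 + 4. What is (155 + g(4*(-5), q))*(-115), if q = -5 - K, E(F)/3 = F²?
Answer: -17825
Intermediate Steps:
K = 4 (K = 0 + 4 = 4)
E(F) = 3*F²
q = -9 (q = -5 - 1*4 = -5 - 4 = -9)
g(H, p) = 0 (g(H, p) = ((3*p²)*0)*(H + H) = 0*(2*H) = 0)
(155 + g(4*(-5), q))*(-115) = (155 + 0)*(-115) = 155*(-115) = -17825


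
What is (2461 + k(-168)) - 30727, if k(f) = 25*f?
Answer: -32466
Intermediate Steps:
(2461 + k(-168)) - 30727 = (2461 + 25*(-168)) - 30727 = (2461 - 4200) - 30727 = -1739 - 30727 = -32466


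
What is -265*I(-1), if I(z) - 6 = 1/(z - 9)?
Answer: -3127/2 ≈ -1563.5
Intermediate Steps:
I(z) = 6 + 1/(-9 + z) (I(z) = 6 + 1/(z - 9) = 6 + 1/(-9 + z))
-265*I(-1) = -265*(-53 + 6*(-1))/(-9 - 1) = -265*(-53 - 6)/(-10) = -(-53)*(-59)/2 = -265*59/10 = -3127/2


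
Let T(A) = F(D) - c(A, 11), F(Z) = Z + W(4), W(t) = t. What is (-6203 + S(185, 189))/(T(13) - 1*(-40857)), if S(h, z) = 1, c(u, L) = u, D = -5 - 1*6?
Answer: -6202/40837 ≈ -0.15187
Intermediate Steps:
D = -11 (D = -5 - 6 = -11)
F(Z) = 4 + Z (F(Z) = Z + 4 = 4 + Z)
T(A) = -7 - A (T(A) = (4 - 11) - A = -7 - A)
(-6203 + S(185, 189))/(T(13) - 1*(-40857)) = (-6203 + 1)/((-7 - 1*13) - 1*(-40857)) = -6202/((-7 - 13) + 40857) = -6202/(-20 + 40857) = -6202/40837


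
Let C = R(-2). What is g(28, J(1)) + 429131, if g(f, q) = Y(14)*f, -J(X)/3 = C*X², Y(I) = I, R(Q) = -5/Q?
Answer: 429523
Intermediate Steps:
C = 5/2 (C = -5/(-2) = -5*(-½) = 5/2 ≈ 2.5000)
J(X) = -15*X²/2
g(f, q) = 14*f
g(28, J(1)) + 429131 = 14*28 + 429131 = 392 + 429131 = 429523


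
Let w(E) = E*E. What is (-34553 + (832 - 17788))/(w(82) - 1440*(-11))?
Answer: -51509/22564 ≈ -2.2828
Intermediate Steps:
w(E) = E²
(-34553 + (832 - 17788))/(w(82) - 1440*(-11)) = (-34553 + (832 - 17788))/(82² - 1440*(-11)) = (-34553 - 16956)/(6724 - 360*(-44)) = -51509/(6724 + 15840) = -51509/22564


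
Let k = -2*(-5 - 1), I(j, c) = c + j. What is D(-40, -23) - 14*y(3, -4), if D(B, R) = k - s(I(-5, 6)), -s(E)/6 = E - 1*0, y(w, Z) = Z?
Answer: 74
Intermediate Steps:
s(E) = -6*E (s(E) = -6*(E - 1*0) = -6*(E + 0) = -6*E)
k = 12 (k = -2*(-6) = 12)
D(B, R) = 18 (D(B, R) = 12 - (-6)*(6 - 5) = 12 - (-6) = 12 - 1*(-6) = 12 + 6 = 18)
D(-40, -23) - 14*y(3, -4) = 18 - 14*(-4) = 18 - 1*(-56) = 18 + 56 = 74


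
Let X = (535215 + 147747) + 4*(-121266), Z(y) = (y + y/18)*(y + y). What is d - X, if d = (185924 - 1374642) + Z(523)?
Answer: -7282493/9 ≈ -8.0917e+5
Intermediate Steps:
Z(y) = 19*y²/9 (Z(y) = (y + y*(1/18))*(2*y) = (y + y/18)*(2*y) = (19*y/18)*(2*y) = 19*y²/9)
d = -5501411/9 (d = (185924 - 1374642) + (19/9)*523² = -1188718 + (19/9)*273529 = -1188718 + 5197051/9 = -5501411/9 ≈ -6.1127e+5)
X = 197898 (X = 682962 - 485064 = 197898)
d - X = -5501411/9 - 1*197898 = -5501411/9 - 197898 = -7282493/9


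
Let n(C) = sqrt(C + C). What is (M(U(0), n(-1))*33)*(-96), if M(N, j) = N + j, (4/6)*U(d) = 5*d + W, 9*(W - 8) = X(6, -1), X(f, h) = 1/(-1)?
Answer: -37488 - 3168*I*sqrt(2) ≈ -37488.0 - 4480.2*I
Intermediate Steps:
X(f, h) = -1
W = 71/9 (W = 8 + (1/9)*(-1) = 8 - 1/9 = 71/9 ≈ 7.8889)
U(d) = 71/6 + 15*d/2 (U(d) = 3*(5*d + 71/9)/2 = 3*(71/9 + 5*d)/2 = 71/6 + 15*d/2)
n(C) = sqrt(2)*sqrt(C) (n(C) = sqrt(2*C) = sqrt(2)*sqrt(C))
(M(U(0), n(-1))*33)*(-96) = (((71/6 + (15/2)*0) + sqrt(2)*sqrt(-1))*33)*(-96) = (((71/6 + 0) + sqrt(2)*I)*33)*(-96) = ((71/6 + I*sqrt(2))*33)*(-96) = (781/2 + 33*I*sqrt(2))*(-96) = -37488 - 3168*I*sqrt(2)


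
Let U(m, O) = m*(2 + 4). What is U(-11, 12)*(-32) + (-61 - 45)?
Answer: 2006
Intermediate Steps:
U(m, O) = 6*m (U(m, O) = m*6 = 6*m)
U(-11, 12)*(-32) + (-61 - 45) = (6*(-11))*(-32) + (-61 - 45) = -66*(-32) - 106 = 2112 - 106 = 2006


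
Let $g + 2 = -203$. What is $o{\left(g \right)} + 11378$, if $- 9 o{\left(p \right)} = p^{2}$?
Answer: $\frac{60377}{9} \approx 6708.6$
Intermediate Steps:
$g = -205$ ($g = -2 - 203 = -205$)
$o{\left(p \right)} = - \frac{p^{2}}{9}$
$o{\left(g \right)} + 11378 = - \frac{\left(-205\right)^{2}}{9} + 11378 = \left(- \frac{1}{9}\right) 42025 + 11378 = - \frac{42025}{9} + 11378 = \frac{60377}{9}$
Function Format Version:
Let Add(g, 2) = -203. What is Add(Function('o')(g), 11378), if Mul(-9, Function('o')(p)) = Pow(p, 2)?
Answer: Rational(60377, 9) ≈ 6708.6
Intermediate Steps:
g = -205 (g = Add(-2, -203) = -205)
Function('o')(p) = Mul(Rational(-1, 9), Pow(p, 2))
Add(Function('o')(g), 11378) = Add(Mul(Rational(-1, 9), Pow(-205, 2)), 11378) = Add(Mul(Rational(-1, 9), 42025), 11378) = Add(Rational(-42025, 9), 11378) = Rational(60377, 9)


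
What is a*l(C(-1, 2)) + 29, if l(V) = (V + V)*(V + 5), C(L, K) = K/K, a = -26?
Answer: -283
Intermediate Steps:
C(L, K) = 1
l(V) = 2*V*(5 + V) (l(V) = (2*V)*(5 + V) = 2*V*(5 + V))
a*l(C(-1, 2)) + 29 = -52*(5 + 1) + 29 = -52*6 + 29 = -26*12 + 29 = -312 + 29 = -283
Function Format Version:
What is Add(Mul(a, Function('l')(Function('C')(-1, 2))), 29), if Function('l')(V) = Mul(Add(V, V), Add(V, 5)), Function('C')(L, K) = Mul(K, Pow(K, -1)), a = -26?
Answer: -283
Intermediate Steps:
Function('C')(L, K) = 1
Function('l')(V) = Mul(2, V, Add(5, V)) (Function('l')(V) = Mul(Mul(2, V), Add(5, V)) = Mul(2, V, Add(5, V)))
Add(Mul(a, Function('l')(Function('C')(-1, 2))), 29) = Add(Mul(-26, Mul(2, 1, Add(5, 1))), 29) = Add(Mul(-26, Mul(2, 1, 6)), 29) = Add(Mul(-26, 12), 29) = Add(-312, 29) = -283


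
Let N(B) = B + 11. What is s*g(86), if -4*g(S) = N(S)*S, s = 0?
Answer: 0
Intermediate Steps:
N(B) = 11 + B
g(S) = -S*(11 + S)/4 (g(S) = -(11 + S)*S/4 = -S*(11 + S)/4)
s*g(86) = 0*(-¼*86*(11 + 86)) = 0*(-¼*86*97) = 0*(-4171/2) = 0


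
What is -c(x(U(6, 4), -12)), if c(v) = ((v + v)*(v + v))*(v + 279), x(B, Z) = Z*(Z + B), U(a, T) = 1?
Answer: -28645056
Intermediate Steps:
x(B, Z) = Z*(B + Z)
c(v) = 4*v²*(279 + v) (c(v) = ((2*v)*(2*v))*(279 + v) = (4*v²)*(279 + v) = 4*v²*(279 + v))
-c(x(U(6, 4), -12)) = -4*(-12*(1 - 12))²*(279 - 12*(1 - 12)) = -4*(-12*(-11))²*(279 - 12*(-11)) = -4*132²*(279 + 132) = -4*17424*411 = -1*28645056 = -28645056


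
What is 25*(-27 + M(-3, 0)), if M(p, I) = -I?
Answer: -675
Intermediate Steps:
25*(-27 + M(-3, 0)) = 25*(-27 - 1*0) = 25*(-27 + 0) = 25*(-27) = -675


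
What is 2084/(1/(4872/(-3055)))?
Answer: -10153248/3055 ≈ -3323.5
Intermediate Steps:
2084/(1/(4872/(-3055))) = 2084/(1/(4872*(-1/3055))) = 2084/(1/(-4872/3055)) = 2084/(-3055/4872) = 2084*(-4872/3055) = -10153248/3055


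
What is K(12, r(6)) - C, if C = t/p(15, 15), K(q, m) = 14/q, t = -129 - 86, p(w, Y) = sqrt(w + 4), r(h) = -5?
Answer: 7/6 + 215*sqrt(19)/19 ≈ 50.491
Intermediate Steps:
p(w, Y) = sqrt(4 + w)
t = -215
C = -215*sqrt(19)/19 (C = -215/sqrt(4 + 15) = -215*sqrt(19)/19 ≈ -49.324)
K(12, r(6)) - C = 14/12 - (-215)*sqrt(19)/19 = 14*(1/12) + 215*sqrt(19)/19 = 7/6 + 215*sqrt(19)/19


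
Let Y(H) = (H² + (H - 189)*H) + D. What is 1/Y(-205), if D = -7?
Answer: 1/122788 ≈ 8.1441e-6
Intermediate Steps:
Y(H) = -7 + H² + H*(-189 + H) (Y(H) = (H² + (H - 189)*H) - 7 = (H² + (-189 + H)*H) - 7 = (H² + H*(-189 + H)) - 7 = -7 + H² + H*(-189 + H))
1/Y(-205) = 1/(-7 - 189*(-205) + 2*(-205)²) = 1/(-7 + 38745 + 2*42025) = 1/(-7 + 38745 + 84050) = 1/122788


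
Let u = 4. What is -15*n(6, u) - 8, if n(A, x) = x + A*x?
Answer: -428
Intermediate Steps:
-15*n(6, u) - 8 = -60*(1 + 6) - 8 = -60*7 - 8 = -15*28 - 8 = -420 - 8 = -428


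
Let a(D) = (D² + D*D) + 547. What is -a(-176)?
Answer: -62499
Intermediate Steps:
a(D) = 547 + 2*D² (a(D) = (D² + D²) + 547 = 2*D² + 547 = 547 + 2*D²)
-a(-176) = -(547 + 2*(-176)²) = -(547 + 2*30976) = -(547 + 61952) = -1*62499 = -62499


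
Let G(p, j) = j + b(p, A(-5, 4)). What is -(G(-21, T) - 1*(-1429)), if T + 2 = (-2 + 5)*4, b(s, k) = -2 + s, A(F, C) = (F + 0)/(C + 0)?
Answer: -1416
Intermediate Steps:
A(F, C) = F/C
T = 10 (T = -2 + (-2 + 5)*4 = -2 + 3*4 = -2 + 12 = 10)
G(p, j) = -2 + j + p (G(p, j) = j + (-2 + p) = -2 + j + p)
-(G(-21, T) - 1*(-1429)) = -((-2 + 10 - 21) - 1*(-1429)) = -(-13 + 1429) = -1*1416 = -1416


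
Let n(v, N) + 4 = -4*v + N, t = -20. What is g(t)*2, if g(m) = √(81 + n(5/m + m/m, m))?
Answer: 6*√6 ≈ 14.697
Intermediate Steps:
n(v, N) = -4 + N - 4*v (n(v, N) = -4 + (-4*v + N) = -4 + (N - 4*v) = -4 + N - 4*v)
g(m) = √(73 + m - 20/m) (g(m) = √(81 + (-4 + m - 4*(5/m + m/m))) = √(81 + (-4 + m - 4*(5/m + 1))) = √(81 + (-4 + m - 4*(1 + 5/m))) = √(81 + (-4 + m + (-4 - 20/m))) = √(81 + (-8 + m - 20/m)) = √(73 + m - 20/m))
g(t)*2 = √(73 - 20 - 20/(-20))*2 = √(73 - 20 - 20*(-1/20))*2 = √(73 - 20 + 1)*2 = √54*2 = (3*√6)*2 = 6*√6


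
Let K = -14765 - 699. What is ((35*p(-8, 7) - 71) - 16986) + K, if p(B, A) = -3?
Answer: -32626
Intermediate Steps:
K = -15464
((35*p(-8, 7) - 71) - 16986) + K = ((35*(-3) - 71) - 16986) - 15464 = ((-105 - 71) - 16986) - 15464 = (-176 - 16986) - 15464 = -17162 - 15464 = -32626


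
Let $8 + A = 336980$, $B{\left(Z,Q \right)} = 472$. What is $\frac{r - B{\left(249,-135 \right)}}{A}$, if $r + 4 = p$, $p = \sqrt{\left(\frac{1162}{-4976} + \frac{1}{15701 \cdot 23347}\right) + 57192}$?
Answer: $- \frac{119}{84243} + \frac{\sqrt{1321443368617237291992745018}}{51221387442546832} \approx -0.00070288$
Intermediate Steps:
$A = 336972$ ($A = -8 + 336980 = 336972$)
$p = \frac{3 \sqrt{1321443368617237291992745018}}{456014631268}$ ($p = \sqrt{\left(1162 \left(- \frac{1}{4976}\right) + \frac{1}{15701} \cdot \frac{1}{23347}\right) + 57192} = \sqrt{\left(- \frac{581}{2488} + \frac{1}{366571247}\right) + 57192} = \sqrt{- \frac{212977892019}{912029262536} + 57192} = \sqrt{\frac{52160564605066893}{912029262536}} = \frac{3 \sqrt{1321443368617237291992745018}}{456014631268} \approx 239.15$)
$r = -4 + \frac{3 \sqrt{1321443368617237291992745018}}{456014631268} \approx 235.15$
$\frac{r - B{\left(249,-135 \right)}}{A} = \frac{\left(-4 + \frac{3 \sqrt{1321443368617237291992745018}}{456014631268}\right) - 472}{336972} = \left(\left(-4 + \frac{3 \sqrt{1321443368617237291992745018}}{456014631268}\right) - 472\right) \frac{1}{336972} = \left(-476 + \frac{3 \sqrt{1321443368617237291992745018}}{456014631268}\right) \frac{1}{336972} = - \frac{119}{84243} + \frac{\sqrt{1321443368617237291992745018}}{51221387442546832}$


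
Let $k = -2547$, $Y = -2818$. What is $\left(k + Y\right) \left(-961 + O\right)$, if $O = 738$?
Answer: $1196395$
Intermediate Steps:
$\left(k + Y\right) \left(-961 + O\right) = \left(-2547 - 2818\right) \left(-961 + 738\right) = \left(-5365\right) \left(-223\right) = 1196395$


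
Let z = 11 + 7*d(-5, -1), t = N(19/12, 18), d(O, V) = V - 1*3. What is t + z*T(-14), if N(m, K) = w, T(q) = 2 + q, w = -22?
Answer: 182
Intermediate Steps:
d(O, V) = -3 + V (d(O, V) = V - 3 = -3 + V)
N(m, K) = -22
t = -22
z = -17 (z = 11 + 7*(-3 - 1) = 11 + 7*(-4) = 11 - 28 = -17)
t + z*T(-14) = -22 - 17*(2 - 14) = -22 - 17*(-12) = -22 + 204 = 182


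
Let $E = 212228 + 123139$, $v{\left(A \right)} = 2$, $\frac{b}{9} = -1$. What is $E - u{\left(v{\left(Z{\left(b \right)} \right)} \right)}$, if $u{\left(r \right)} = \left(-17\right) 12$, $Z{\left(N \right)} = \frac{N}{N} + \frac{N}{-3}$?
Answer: $335571$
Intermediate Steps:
$b = -9$ ($b = 9 \left(-1\right) = -9$)
$Z{\left(N \right)} = 1 - \frac{N}{3}$ ($Z{\left(N \right)} = 1 + N \left(- \frac{1}{3}\right) = 1 - \frac{N}{3}$)
$u{\left(r \right)} = -204$
$E = 335367$
$E - u{\left(v{\left(Z{\left(b \right)} \right)} \right)} = 335367 - -204 = 335367 + 204 = 335571$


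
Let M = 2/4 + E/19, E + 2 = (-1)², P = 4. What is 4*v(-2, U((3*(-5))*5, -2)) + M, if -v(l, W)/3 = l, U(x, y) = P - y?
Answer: 929/38 ≈ 24.447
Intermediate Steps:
E = -1 (E = -2 + (-1)² = -2 + 1 = -1)
U(x, y) = 4 - y
v(l, W) = -3*l
M = 17/38 (M = 2/4 - 1/19 = 2*(¼) - 1*1/19 = ½ - 1/19 = 17/38 ≈ 0.44737)
4*v(-2, U((3*(-5))*5, -2)) + M = 4*(-3*(-2)) + 17/38 = 4*6 + 17/38 = 24 + 17/38 = 929/38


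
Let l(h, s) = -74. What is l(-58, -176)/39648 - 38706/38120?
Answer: -96089773/94461360 ≈ -1.0172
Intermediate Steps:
l(-58, -176)/39648 - 38706/38120 = -74/39648 - 38706/38120 = -74*1/39648 - 38706*1/38120 = -37/19824 - 19353/19060 = -96089773/94461360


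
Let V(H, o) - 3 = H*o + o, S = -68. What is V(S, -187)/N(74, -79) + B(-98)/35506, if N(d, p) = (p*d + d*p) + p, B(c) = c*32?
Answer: -240937524/208970563 ≈ -1.1530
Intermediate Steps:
B(c) = 32*c
V(H, o) = 3 + o + H*o (V(H, o) = 3 + (H*o + o) = 3 + (o + H*o) = 3 + o + H*o)
N(d, p) = p + 2*d*p (N(d, p) = (d*p + d*p) + p = 2*d*p + p = p + 2*d*p)
V(S, -187)/N(74, -79) + B(-98)/35506 = (3 - 187 - 68*(-187))/((-79*(1 + 2*74))) + (32*(-98))/35506 = (3 - 187 + 12716)/((-79*(1 + 148))) - 3136*1/35506 = 12532/((-79*149)) - 1568/17753 = 12532/(-11771) - 1568/17753 = 12532*(-1/11771) - 1568/17753 = -12532/11771 - 1568/17753 = -240937524/208970563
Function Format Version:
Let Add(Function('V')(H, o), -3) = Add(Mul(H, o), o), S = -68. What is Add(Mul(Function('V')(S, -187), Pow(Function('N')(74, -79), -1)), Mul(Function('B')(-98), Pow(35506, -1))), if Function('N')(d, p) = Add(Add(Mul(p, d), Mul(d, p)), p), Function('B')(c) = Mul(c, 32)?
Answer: Rational(-240937524, 208970563) ≈ -1.1530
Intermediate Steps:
Function('B')(c) = Mul(32, c)
Function('V')(H, o) = Add(3, o, Mul(H, o)) (Function('V')(H, o) = Add(3, Add(Mul(H, o), o)) = Add(3, Add(o, Mul(H, o))) = Add(3, o, Mul(H, o)))
Function('N')(d, p) = Add(p, Mul(2, d, p)) (Function('N')(d, p) = Add(Add(Mul(d, p), Mul(d, p)), p) = Add(Mul(2, d, p), p) = Add(p, Mul(2, d, p)))
Add(Mul(Function('V')(S, -187), Pow(Function('N')(74, -79), -1)), Mul(Function('B')(-98), Pow(35506, -1))) = Add(Mul(Add(3, -187, Mul(-68, -187)), Pow(Mul(-79, Add(1, Mul(2, 74))), -1)), Mul(Mul(32, -98), Pow(35506, -1))) = Add(Mul(Add(3, -187, 12716), Pow(Mul(-79, Add(1, 148)), -1)), Mul(-3136, Rational(1, 35506))) = Add(Mul(12532, Pow(Mul(-79, 149), -1)), Rational(-1568, 17753)) = Add(Mul(12532, Pow(-11771, -1)), Rational(-1568, 17753)) = Add(Mul(12532, Rational(-1, 11771)), Rational(-1568, 17753)) = Add(Rational(-12532, 11771), Rational(-1568, 17753)) = Rational(-240937524, 208970563)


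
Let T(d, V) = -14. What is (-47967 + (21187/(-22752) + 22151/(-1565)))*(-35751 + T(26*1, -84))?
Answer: 12220845780744551/7121376 ≈ 1.7161e+9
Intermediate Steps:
(-47967 + (21187/(-22752) + 22151/(-1565)))*(-35751 + T(26*1, -84)) = (-47967 + (21187/(-22752) + 22151/(-1565)))*(-35751 - 14) = (-47967 + (21187*(-1/22752) + 22151*(-1/1565)))*(-35765) = (-47967 + (-21187/22752 - 22151/1565))*(-35765) = (-47967 - 537137207/35606880)*(-35765) = -1708492350167/35606880*(-35765) = 12220845780744551/7121376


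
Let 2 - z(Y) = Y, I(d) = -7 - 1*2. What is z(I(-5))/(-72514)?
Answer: -11/72514 ≈ -0.00015169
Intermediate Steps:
I(d) = -9 (I(d) = -7 - 2 = -9)
z(Y) = 2 - Y
z(I(-5))/(-72514) = (2 - 1*(-9))/(-72514) = (2 + 9)*(-1/72514) = 11*(-1/72514) = -11/72514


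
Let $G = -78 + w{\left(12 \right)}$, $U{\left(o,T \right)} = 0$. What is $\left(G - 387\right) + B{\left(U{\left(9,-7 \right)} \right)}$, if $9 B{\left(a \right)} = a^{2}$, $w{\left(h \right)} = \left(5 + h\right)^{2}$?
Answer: $-176$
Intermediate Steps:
$G = 211$ ($G = -78 + \left(5 + 12\right)^{2} = -78 + 17^{2} = -78 + 289 = 211$)
$B{\left(a \right)} = \frac{a^{2}}{9}$
$\left(G - 387\right) + B{\left(U{\left(9,-7 \right)} \right)} = \left(211 - 387\right) + \frac{0^{2}}{9} = -176 + \frac{1}{9} \cdot 0 = -176 + 0 = -176$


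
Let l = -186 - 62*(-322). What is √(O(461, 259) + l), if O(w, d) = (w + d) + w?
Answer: √20959 ≈ 144.77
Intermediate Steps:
O(w, d) = d + 2*w (O(w, d) = (d + w) + w = d + 2*w)
l = 19778 (l = -186 + 19964 = 19778)
√(O(461, 259) + l) = √((259 + 2*461) + 19778) = √((259 + 922) + 19778) = √(1181 + 19778) = √20959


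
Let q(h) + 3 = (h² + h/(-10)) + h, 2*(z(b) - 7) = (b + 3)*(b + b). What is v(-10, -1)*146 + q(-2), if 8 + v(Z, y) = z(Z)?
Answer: 50366/5 ≈ 10073.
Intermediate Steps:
z(b) = 7 + b*(3 + b) (z(b) = 7 + ((b + 3)*(b + b))/2 = 7 + ((3 + b)*(2*b))/2 = 7 + (2*b*(3 + b))/2 = 7 + b*(3 + b))
v(Z, y) = -1 + Z² + 3*Z (v(Z, y) = -8 + (7 + Z² + 3*Z) = -1 + Z² + 3*Z)
q(h) = -3 + h² + 9*h/10 (q(h) = -3 + ((h² + h/(-10)) + h) = -3 + ((h² - h/10) + h) = -3 + (h² + 9*h/10) = -3 + h² + 9*h/10)
v(-10, -1)*146 + q(-2) = (-1 + (-10)² + 3*(-10))*146 + (-3 + (-2)² + (9/10)*(-2)) = (-1 + 100 - 30)*146 + (-3 + 4 - 9/5) = 69*146 - ⅘ = 10074 - ⅘ = 50366/5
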